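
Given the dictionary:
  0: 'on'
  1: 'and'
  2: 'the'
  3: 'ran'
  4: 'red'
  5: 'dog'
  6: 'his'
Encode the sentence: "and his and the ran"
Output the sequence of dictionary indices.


Look up each word in the dictionary:
  'and' -> 1
  'his' -> 6
  'and' -> 1
  'the' -> 2
  'ran' -> 3

Encoded: [1, 6, 1, 2, 3]


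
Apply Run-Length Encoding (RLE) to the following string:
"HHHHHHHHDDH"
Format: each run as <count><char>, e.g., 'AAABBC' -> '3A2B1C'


Scanning runs left to right:
  i=0: run of 'H' x 8 -> '8H'
  i=8: run of 'D' x 2 -> '2D'
  i=10: run of 'H' x 1 -> '1H'

RLE = 8H2D1H


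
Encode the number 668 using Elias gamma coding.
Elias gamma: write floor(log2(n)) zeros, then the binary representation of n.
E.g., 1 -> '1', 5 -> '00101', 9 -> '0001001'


num_bits = floor(log2(668)) + 1 = 10
leading_zeros = num_bits - 1 = 9
binary(668) = 1010011100

Elias gamma(668) = '000000000' + '1010011100' = 0000000001010011100 (19 bits)


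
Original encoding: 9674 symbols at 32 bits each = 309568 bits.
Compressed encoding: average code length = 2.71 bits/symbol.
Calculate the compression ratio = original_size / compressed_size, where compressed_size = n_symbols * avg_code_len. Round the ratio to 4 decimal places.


original_size = n_symbols * orig_bits = 9674 * 32 = 309568 bits
compressed_size = n_symbols * avg_code_len = 9674 * 2.71 = 26216.54 bits
ratio = original_size / compressed_size = 309568 / 26216.54 = 11.8081

Compression ratio = 11.8081


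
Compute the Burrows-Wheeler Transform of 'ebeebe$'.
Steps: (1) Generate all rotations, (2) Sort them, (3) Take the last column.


Rotations (sorted):
  0: $ebeebe -> last char: e
  1: be$ebee -> last char: e
  2: beebe$e -> last char: e
  3: e$ebeeb -> last char: b
  4: ebe$ebe -> last char: e
  5: ebeebe$ -> last char: $
  6: eebe$eb -> last char: b


BWT = eeebe$b


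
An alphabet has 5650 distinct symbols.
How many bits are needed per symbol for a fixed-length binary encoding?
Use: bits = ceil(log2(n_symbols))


log2(5650) = 12.464
Bracket: 2^12 = 4096 < 5650 <= 2^13 = 8192
So ceil(log2(5650)) = 13

bits = ceil(log2(5650)) = ceil(12.464) = 13 bits


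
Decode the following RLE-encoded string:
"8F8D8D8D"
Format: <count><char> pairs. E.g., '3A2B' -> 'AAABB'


Expanding each <count><char> pair:
  8F -> 'FFFFFFFF'
  8D -> 'DDDDDDDD'
  8D -> 'DDDDDDDD'
  8D -> 'DDDDDDDD'

Decoded = FFFFFFFFDDDDDDDDDDDDDDDDDDDDDDDD


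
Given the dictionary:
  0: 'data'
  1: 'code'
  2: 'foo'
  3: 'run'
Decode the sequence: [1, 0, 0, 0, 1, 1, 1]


Look up each index in the dictionary:
  1 -> 'code'
  0 -> 'data'
  0 -> 'data'
  0 -> 'data'
  1 -> 'code'
  1 -> 'code'
  1 -> 'code'

Decoded: "code data data data code code code"


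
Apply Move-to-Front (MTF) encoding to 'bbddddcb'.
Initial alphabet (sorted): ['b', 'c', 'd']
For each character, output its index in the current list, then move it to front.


MTF encoding:
'b': index 0 in ['b', 'c', 'd'] -> ['b', 'c', 'd']
'b': index 0 in ['b', 'c', 'd'] -> ['b', 'c', 'd']
'd': index 2 in ['b', 'c', 'd'] -> ['d', 'b', 'c']
'd': index 0 in ['d', 'b', 'c'] -> ['d', 'b', 'c']
'd': index 0 in ['d', 'b', 'c'] -> ['d', 'b', 'c']
'd': index 0 in ['d', 'b', 'c'] -> ['d', 'b', 'c']
'c': index 2 in ['d', 'b', 'c'] -> ['c', 'd', 'b']
'b': index 2 in ['c', 'd', 'b'] -> ['b', 'c', 'd']


Output: [0, 0, 2, 0, 0, 0, 2, 2]


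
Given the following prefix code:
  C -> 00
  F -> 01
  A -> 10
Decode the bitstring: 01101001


Decoding step by step:
Bits 01 -> F
Bits 10 -> A
Bits 10 -> A
Bits 01 -> F


Decoded message: FAAF


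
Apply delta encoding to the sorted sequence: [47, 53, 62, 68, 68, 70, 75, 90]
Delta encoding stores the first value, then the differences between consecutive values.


First value: 47
Deltas:
  53 - 47 = 6
  62 - 53 = 9
  68 - 62 = 6
  68 - 68 = 0
  70 - 68 = 2
  75 - 70 = 5
  90 - 75 = 15


Delta encoded: [47, 6, 9, 6, 0, 2, 5, 15]


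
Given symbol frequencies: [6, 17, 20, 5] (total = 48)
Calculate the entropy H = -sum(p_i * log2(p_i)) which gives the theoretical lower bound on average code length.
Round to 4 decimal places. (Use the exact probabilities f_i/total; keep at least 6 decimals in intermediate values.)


Per-symbol terms -p_i * log2(p_i) with p_i = f_i/48:
  p = 6/48 = 0.125000: log2(p) = -3.000000, -p*log2(p) = 0.375000
  p = 17/48 = 0.354167: log2(p) = -1.497500, -p*log2(p) = 0.530364
  p = 20/48 = 0.416667: log2(p) = -1.263034, -p*log2(p) = 0.526264
  p = 5/48 = 0.104167: log2(p) = -3.263034, -p*log2(p) = 0.339899
H = 0.375000 + 0.530364 + 0.526264 + 0.339899 = 1.771527

H = 1.7715 bits/symbol


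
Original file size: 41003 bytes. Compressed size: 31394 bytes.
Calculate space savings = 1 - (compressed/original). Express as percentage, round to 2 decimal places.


ratio = compressed/original = 31394/41003 = 0.765651
savings = 1 - ratio = 1 - 0.765651 = 0.234349
as a percentage: 0.234349 * 100 = 23.43%

Space savings = 1 - 31394/41003 = 23.43%


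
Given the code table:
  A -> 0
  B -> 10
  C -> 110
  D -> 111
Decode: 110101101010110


Decoding:
110 -> C
10 -> B
110 -> C
10 -> B
10 -> B
110 -> C


Result: CBCBBC


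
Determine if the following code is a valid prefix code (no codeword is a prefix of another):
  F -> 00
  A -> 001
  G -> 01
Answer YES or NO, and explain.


Checking each pair (does one codeword prefix another?):
  F='00' vs A='001': prefix -- VIOLATION

NO -- this is NOT a valid prefix code. F (00) is a prefix of A (001).


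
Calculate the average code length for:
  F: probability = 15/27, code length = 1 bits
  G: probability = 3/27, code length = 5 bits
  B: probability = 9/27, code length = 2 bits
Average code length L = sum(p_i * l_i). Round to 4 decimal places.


Weighted contributions p_i * l_i:
  F: (15/27) * 1 = 15/27
  G: (3/27) * 5 = 15/27
  B: (9/27) * 2 = 18/27
Sum = (15 + 15 + 18)/27 = 48/27

L = 48/27 = 1.7778 bits/symbol


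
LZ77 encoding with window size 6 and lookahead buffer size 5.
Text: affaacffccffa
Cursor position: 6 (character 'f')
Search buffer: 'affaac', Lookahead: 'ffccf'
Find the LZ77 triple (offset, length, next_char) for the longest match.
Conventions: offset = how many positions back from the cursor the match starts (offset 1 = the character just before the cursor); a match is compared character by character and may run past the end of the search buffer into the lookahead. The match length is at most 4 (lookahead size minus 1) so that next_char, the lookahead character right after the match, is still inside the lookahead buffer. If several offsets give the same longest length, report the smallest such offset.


Try each offset into the search buffer:
  offset=1 (pos 5, char 'c'): match length 0
  offset=2 (pos 4, char 'a'): match length 0
  offset=3 (pos 3, char 'a'): match length 0
  offset=4 (pos 2, char 'f'): match length 1
  offset=5 (pos 1, char 'f'): match length 2
  offset=6 (pos 0, char 'a'): match length 0
Longest match has length 2 at offset 5.
next_char = character at position 6 + 2 = 8 -> 'c'

Best match: offset=5, length=2 (matching 'ff' starting at position 1)
LZ77 triple: (5, 2, 'c')


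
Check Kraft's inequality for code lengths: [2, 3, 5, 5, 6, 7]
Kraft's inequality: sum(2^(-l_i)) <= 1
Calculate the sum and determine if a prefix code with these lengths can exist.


Sum = 2^(-2) + 2^(-3) + 2^(-5) + 2^(-5) + 2^(-6) + 2^(-7)
    = 0.25 + 0.125 + 0.03125 + 0.03125 + 0.015625 + 0.0078125
    = 59/128 = 0.4609375
Since 0.4609375 <= 1, Kraft's inequality IS satisfied.
A prefix code with these lengths CAN exist.

Kraft sum = 0.4609375. Satisfied.


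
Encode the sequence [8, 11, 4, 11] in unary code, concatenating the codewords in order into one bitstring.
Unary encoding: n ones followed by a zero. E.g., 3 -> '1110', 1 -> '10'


Encode each number as n ones followed by a terminating 0:
  8 -> 111111110 (9 bits)
  11 -> 111111111110 (12 bits)
  4 -> 11110 (5 bits)
  11 -> 111111111110 (12 bits)
Total length = 9 + 12 + 5 + 12 = 38 bits.

Unary([8, 11, 4, 11]) = 11111111011111111111011110111111111110 (38 bits)


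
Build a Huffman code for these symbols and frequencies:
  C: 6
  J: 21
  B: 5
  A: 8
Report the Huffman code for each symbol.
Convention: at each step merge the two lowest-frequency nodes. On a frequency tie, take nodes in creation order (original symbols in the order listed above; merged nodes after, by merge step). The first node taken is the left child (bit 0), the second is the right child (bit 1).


Huffman tree construction:
Step 1: Merge B(5) + C(6) = 11
Step 2: Merge A(8) + (B+C)(11) = 19
Step 3: Merge (A+(B+C))(19) + J(21) = 40
Read each symbol's code off the tree from the root (left child = 0, right child = 1).

Codes:
  C: 011 (length 3)
  J: 1 (length 1)
  B: 010 (length 3)
  A: 00 (length 2)
Average code length: 70/40 = 1.7500 bits/symbol


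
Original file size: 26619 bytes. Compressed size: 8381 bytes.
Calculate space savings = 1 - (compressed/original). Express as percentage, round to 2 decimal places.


ratio = compressed/original = 8381/26619 = 0.31485
savings = 1 - ratio = 1 - 0.31485 = 0.68515
as a percentage: 0.68515 * 100 = 68.51%

Space savings = 1 - 8381/26619 = 68.51%


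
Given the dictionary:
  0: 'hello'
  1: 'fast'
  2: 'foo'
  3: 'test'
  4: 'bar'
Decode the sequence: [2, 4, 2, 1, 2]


Look up each index in the dictionary:
  2 -> 'foo'
  4 -> 'bar'
  2 -> 'foo'
  1 -> 'fast'
  2 -> 'foo'

Decoded: "foo bar foo fast foo"


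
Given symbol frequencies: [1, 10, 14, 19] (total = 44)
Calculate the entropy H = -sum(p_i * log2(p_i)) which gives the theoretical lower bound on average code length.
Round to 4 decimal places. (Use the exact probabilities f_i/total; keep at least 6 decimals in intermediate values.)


Per-symbol terms -p_i * log2(p_i) with p_i = f_i/44:
  p = 1/44 = 0.022727: log2(p) = -5.459432, -p*log2(p) = 0.124078
  p = 10/44 = 0.227273: log2(p) = -2.137504, -p*log2(p) = 0.485796
  p = 14/44 = 0.318182: log2(p) = -1.652077, -p*log2(p) = 0.525661
  p = 19/44 = 0.431818: log2(p) = -1.211504, -p*log2(p) = 0.523149
H = 0.124078 + 0.485796 + 0.525661 + 0.523149 = 1.658684

H = 1.6587 bits/symbol


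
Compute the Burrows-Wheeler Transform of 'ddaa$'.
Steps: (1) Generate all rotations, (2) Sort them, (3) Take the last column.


Rotations (sorted):
  0: $ddaa -> last char: a
  1: a$dda -> last char: a
  2: aa$dd -> last char: d
  3: daa$d -> last char: d
  4: ddaa$ -> last char: $


BWT = aadd$


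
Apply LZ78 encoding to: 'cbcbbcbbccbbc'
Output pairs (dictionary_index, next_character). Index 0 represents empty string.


LZ78 encoding steps:
Dictionary: {0: ''}
Step 1: w='' (idx 0), next='c' -> output (0, 'c'), add 'c' as idx 1
Step 2: w='' (idx 0), next='b' -> output (0, 'b'), add 'b' as idx 2
Step 3: w='c' (idx 1), next='b' -> output (1, 'b'), add 'cb' as idx 3
Step 4: w='b' (idx 2), next='c' -> output (2, 'c'), add 'bc' as idx 4
Step 5: w='b' (idx 2), next='b' -> output (2, 'b'), add 'bb' as idx 5
Step 6: w='c' (idx 1), next='c' -> output (1, 'c'), add 'cc' as idx 6
Step 7: w='bb' (idx 5), next='c' -> output (5, 'c'), add 'bbc' as idx 7


Encoded: [(0, 'c'), (0, 'b'), (1, 'b'), (2, 'c'), (2, 'b'), (1, 'c'), (5, 'c')]


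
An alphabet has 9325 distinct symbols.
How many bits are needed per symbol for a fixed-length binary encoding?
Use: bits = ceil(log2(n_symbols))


log2(9325) = 13.1869
Bracket: 2^13 = 8192 < 9325 <= 2^14 = 16384
So ceil(log2(9325)) = 14

bits = ceil(log2(9325)) = ceil(13.1869) = 14 bits


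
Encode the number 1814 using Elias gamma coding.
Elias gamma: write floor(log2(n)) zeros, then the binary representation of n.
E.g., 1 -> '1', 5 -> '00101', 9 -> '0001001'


num_bits = floor(log2(1814)) + 1 = 11
leading_zeros = num_bits - 1 = 10
binary(1814) = 11100010110

Elias gamma(1814) = '0000000000' + '11100010110' = 000000000011100010110 (21 bits)


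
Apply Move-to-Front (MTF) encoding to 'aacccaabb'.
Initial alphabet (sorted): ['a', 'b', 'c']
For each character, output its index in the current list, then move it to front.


MTF encoding:
'a': index 0 in ['a', 'b', 'c'] -> ['a', 'b', 'c']
'a': index 0 in ['a', 'b', 'c'] -> ['a', 'b', 'c']
'c': index 2 in ['a', 'b', 'c'] -> ['c', 'a', 'b']
'c': index 0 in ['c', 'a', 'b'] -> ['c', 'a', 'b']
'c': index 0 in ['c', 'a', 'b'] -> ['c', 'a', 'b']
'a': index 1 in ['c', 'a', 'b'] -> ['a', 'c', 'b']
'a': index 0 in ['a', 'c', 'b'] -> ['a', 'c', 'b']
'b': index 2 in ['a', 'c', 'b'] -> ['b', 'a', 'c']
'b': index 0 in ['b', 'a', 'c'] -> ['b', 'a', 'c']


Output: [0, 0, 2, 0, 0, 1, 0, 2, 0]


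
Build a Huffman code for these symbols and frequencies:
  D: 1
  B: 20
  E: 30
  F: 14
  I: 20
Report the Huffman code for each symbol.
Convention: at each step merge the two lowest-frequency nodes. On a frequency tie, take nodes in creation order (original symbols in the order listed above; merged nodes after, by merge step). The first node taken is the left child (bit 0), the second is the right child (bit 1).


Huffman tree construction:
Step 1: Merge D(1) + F(14) = 15
Step 2: Merge (D+F)(15) + B(20) = 35
Step 3: Merge I(20) + E(30) = 50
Step 4: Merge ((D+F)+B)(35) + (I+E)(50) = 85
Read each symbol's code off the tree from the root (left child = 0, right child = 1).

Codes:
  D: 000 (length 3)
  B: 01 (length 2)
  E: 11 (length 2)
  F: 001 (length 3)
  I: 10 (length 2)
Average code length: 185/85 = 2.1765 bits/symbol


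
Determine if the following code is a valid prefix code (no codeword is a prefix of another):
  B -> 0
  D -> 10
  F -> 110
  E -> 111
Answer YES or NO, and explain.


Checking each pair (does one codeword prefix another?):
  B='0' vs D='10': no prefix
  B='0' vs F='110': no prefix
  B='0' vs E='111': no prefix
  D='10' vs B='0': no prefix
  D='10' vs F='110': no prefix
  D='10' vs E='111': no prefix
  F='110' vs B='0': no prefix
  F='110' vs D='10': no prefix
  F='110' vs E='111': no prefix
  E='111' vs B='0': no prefix
  E='111' vs D='10': no prefix
  E='111' vs F='110': no prefix
No violation found over all pairs.

YES -- this is a valid prefix code. No codeword is a prefix of any other codeword.


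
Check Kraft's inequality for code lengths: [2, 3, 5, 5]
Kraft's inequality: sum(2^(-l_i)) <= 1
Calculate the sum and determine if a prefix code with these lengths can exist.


Sum = 2^(-2) + 2^(-3) + 2^(-5) + 2^(-5)
    = 0.25 + 0.125 + 0.03125 + 0.03125
    = 14/32 = 0.4375
Since 0.4375 <= 1, Kraft's inequality IS satisfied.
A prefix code with these lengths CAN exist.

Kraft sum = 0.4375. Satisfied.


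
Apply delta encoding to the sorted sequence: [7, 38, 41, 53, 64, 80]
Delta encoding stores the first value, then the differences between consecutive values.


First value: 7
Deltas:
  38 - 7 = 31
  41 - 38 = 3
  53 - 41 = 12
  64 - 53 = 11
  80 - 64 = 16


Delta encoded: [7, 31, 3, 12, 11, 16]


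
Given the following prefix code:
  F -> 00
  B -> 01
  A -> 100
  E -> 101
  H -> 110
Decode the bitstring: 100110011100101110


Decoding step by step:
Bits 100 -> A
Bits 110 -> H
Bits 01 -> B
Bits 110 -> H
Bits 01 -> B
Bits 01 -> B
Bits 110 -> H


Decoded message: AHBHBBH


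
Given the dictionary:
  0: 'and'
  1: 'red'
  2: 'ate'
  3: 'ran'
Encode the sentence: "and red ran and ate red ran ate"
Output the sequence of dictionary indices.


Look up each word in the dictionary:
  'and' -> 0
  'red' -> 1
  'ran' -> 3
  'and' -> 0
  'ate' -> 2
  'red' -> 1
  'ran' -> 3
  'ate' -> 2

Encoded: [0, 1, 3, 0, 2, 1, 3, 2]


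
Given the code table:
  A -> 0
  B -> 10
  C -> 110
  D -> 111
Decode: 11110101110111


Decoding:
111 -> D
10 -> B
10 -> B
111 -> D
0 -> A
111 -> D


Result: DBBDAD


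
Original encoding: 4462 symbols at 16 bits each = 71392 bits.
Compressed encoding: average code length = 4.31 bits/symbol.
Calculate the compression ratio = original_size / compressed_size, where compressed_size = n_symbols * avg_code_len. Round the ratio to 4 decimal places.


original_size = n_symbols * orig_bits = 4462 * 16 = 71392 bits
compressed_size = n_symbols * avg_code_len = 4462 * 4.31 = 19231.22 bits
ratio = original_size / compressed_size = 71392 / 19231.22 = 3.7123

Compression ratio = 3.7123


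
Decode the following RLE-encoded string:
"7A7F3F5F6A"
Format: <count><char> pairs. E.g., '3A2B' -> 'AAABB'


Expanding each <count><char> pair:
  7A -> 'AAAAAAA'
  7F -> 'FFFFFFF'
  3F -> 'FFF'
  5F -> 'FFFFF'
  6A -> 'AAAAAA'

Decoded = AAAAAAAFFFFFFFFFFFFFFFAAAAAA


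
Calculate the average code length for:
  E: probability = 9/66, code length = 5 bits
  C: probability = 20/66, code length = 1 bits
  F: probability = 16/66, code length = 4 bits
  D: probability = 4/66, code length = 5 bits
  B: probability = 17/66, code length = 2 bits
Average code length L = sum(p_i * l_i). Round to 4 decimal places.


Weighted contributions p_i * l_i:
  E: (9/66) * 5 = 45/66
  C: (20/66) * 1 = 20/66
  F: (16/66) * 4 = 64/66
  D: (4/66) * 5 = 20/66
  B: (17/66) * 2 = 34/66
Sum = (45 + 20 + 64 + 20 + 34)/66 = 183/66

L = 183/66 = 2.7727 bits/symbol


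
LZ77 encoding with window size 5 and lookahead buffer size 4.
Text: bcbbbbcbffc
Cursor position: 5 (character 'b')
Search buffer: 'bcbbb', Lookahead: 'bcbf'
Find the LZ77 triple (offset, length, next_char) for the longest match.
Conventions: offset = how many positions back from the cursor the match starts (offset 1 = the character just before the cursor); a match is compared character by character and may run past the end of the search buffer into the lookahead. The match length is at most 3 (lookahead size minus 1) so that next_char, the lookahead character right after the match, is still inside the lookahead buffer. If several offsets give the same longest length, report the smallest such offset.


Try each offset into the search buffer:
  offset=1 (pos 4, char 'b'): match length 1
  offset=2 (pos 3, char 'b'): match length 1
  offset=3 (pos 2, char 'b'): match length 1
  offset=4 (pos 1, char 'c'): match length 0
  offset=5 (pos 0, char 'b'): match length 3
Longest match has length 3 at offset 5.
next_char = character at position 5 + 3 = 8 -> 'f'

Best match: offset=5, length=3 (matching 'bcb' starting at position 0)
LZ77 triple: (5, 3, 'f')


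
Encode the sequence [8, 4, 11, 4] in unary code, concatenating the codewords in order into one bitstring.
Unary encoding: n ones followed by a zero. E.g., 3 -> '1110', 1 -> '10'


Encode each number as n ones followed by a terminating 0:
  8 -> 111111110 (9 bits)
  4 -> 11110 (5 bits)
  11 -> 111111111110 (12 bits)
  4 -> 11110 (5 bits)
Total length = 9 + 5 + 12 + 5 = 31 bits.

Unary([8, 4, 11, 4]) = 1111111101111011111111111011110 (31 bits)


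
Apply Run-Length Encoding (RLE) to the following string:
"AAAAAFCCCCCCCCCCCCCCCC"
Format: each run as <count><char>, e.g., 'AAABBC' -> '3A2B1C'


Scanning runs left to right:
  i=0: run of 'A' x 5 -> '5A'
  i=5: run of 'F' x 1 -> '1F'
  i=6: run of 'C' x 16 -> '16C'

RLE = 5A1F16C


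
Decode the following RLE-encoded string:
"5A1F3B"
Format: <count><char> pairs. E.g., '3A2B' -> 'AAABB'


Expanding each <count><char> pair:
  5A -> 'AAAAA'
  1F -> 'F'
  3B -> 'BBB'

Decoded = AAAAAFBBB


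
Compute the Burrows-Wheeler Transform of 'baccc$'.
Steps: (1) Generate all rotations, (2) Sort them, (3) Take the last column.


Rotations (sorted):
  0: $baccc -> last char: c
  1: accc$b -> last char: b
  2: baccc$ -> last char: $
  3: c$bacc -> last char: c
  4: cc$bac -> last char: c
  5: ccc$ba -> last char: a


BWT = cb$cca


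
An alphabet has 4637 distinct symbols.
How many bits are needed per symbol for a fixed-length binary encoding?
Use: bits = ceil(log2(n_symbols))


log2(4637) = 12.179
Bracket: 2^12 = 4096 < 4637 <= 2^13 = 8192
So ceil(log2(4637)) = 13

bits = ceil(log2(4637)) = ceil(12.179) = 13 bits


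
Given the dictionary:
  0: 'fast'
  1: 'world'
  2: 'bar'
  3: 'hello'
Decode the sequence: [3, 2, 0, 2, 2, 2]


Look up each index in the dictionary:
  3 -> 'hello'
  2 -> 'bar'
  0 -> 'fast'
  2 -> 'bar'
  2 -> 'bar'
  2 -> 'bar'

Decoded: "hello bar fast bar bar bar"


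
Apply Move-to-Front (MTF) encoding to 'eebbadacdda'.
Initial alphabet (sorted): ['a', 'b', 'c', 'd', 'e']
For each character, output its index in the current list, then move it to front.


MTF encoding:
'e': index 4 in ['a', 'b', 'c', 'd', 'e'] -> ['e', 'a', 'b', 'c', 'd']
'e': index 0 in ['e', 'a', 'b', 'c', 'd'] -> ['e', 'a', 'b', 'c', 'd']
'b': index 2 in ['e', 'a', 'b', 'c', 'd'] -> ['b', 'e', 'a', 'c', 'd']
'b': index 0 in ['b', 'e', 'a', 'c', 'd'] -> ['b', 'e', 'a', 'c', 'd']
'a': index 2 in ['b', 'e', 'a', 'c', 'd'] -> ['a', 'b', 'e', 'c', 'd']
'd': index 4 in ['a', 'b', 'e', 'c', 'd'] -> ['d', 'a', 'b', 'e', 'c']
'a': index 1 in ['d', 'a', 'b', 'e', 'c'] -> ['a', 'd', 'b', 'e', 'c']
'c': index 4 in ['a', 'd', 'b', 'e', 'c'] -> ['c', 'a', 'd', 'b', 'e']
'd': index 2 in ['c', 'a', 'd', 'b', 'e'] -> ['d', 'c', 'a', 'b', 'e']
'd': index 0 in ['d', 'c', 'a', 'b', 'e'] -> ['d', 'c', 'a', 'b', 'e']
'a': index 2 in ['d', 'c', 'a', 'b', 'e'] -> ['a', 'd', 'c', 'b', 'e']


Output: [4, 0, 2, 0, 2, 4, 1, 4, 2, 0, 2]


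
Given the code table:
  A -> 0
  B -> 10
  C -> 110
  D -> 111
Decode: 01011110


Decoding:
0 -> A
10 -> B
111 -> D
10 -> B


Result: ABDB


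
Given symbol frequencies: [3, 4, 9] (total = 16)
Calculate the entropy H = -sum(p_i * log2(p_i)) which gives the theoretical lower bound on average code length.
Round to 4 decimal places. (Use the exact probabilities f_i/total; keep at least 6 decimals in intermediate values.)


Per-symbol terms -p_i * log2(p_i) with p_i = f_i/16:
  p = 3/16 = 0.187500: log2(p) = -2.415037, -p*log2(p) = 0.452820
  p = 4/16 = 0.250000: log2(p) = -2.000000, -p*log2(p) = 0.500000
  p = 9/16 = 0.562500: log2(p) = -0.830075, -p*log2(p) = 0.466917
H = 0.452820 + 0.500000 + 0.466917 = 1.419737

H = 1.4197 bits/symbol


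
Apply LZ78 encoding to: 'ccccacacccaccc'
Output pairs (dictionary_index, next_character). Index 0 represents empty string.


LZ78 encoding steps:
Dictionary: {0: ''}
Step 1: w='' (idx 0), next='c' -> output (0, 'c'), add 'c' as idx 1
Step 2: w='c' (idx 1), next='c' -> output (1, 'c'), add 'cc' as idx 2
Step 3: w='c' (idx 1), next='a' -> output (1, 'a'), add 'ca' as idx 3
Step 4: w='ca' (idx 3), next='c' -> output (3, 'c'), add 'cac' as idx 4
Step 5: w='cc' (idx 2), next='a' -> output (2, 'a'), add 'cca' as idx 5
Step 6: w='cc' (idx 2), next='c' -> output (2, 'c'), add 'ccc' as idx 6


Encoded: [(0, 'c'), (1, 'c'), (1, 'a'), (3, 'c'), (2, 'a'), (2, 'c')]


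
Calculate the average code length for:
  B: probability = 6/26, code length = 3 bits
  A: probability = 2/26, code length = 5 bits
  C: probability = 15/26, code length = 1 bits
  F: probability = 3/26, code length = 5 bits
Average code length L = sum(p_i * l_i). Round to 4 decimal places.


Weighted contributions p_i * l_i:
  B: (6/26) * 3 = 18/26
  A: (2/26) * 5 = 10/26
  C: (15/26) * 1 = 15/26
  F: (3/26) * 5 = 15/26
Sum = (18 + 10 + 15 + 15)/26 = 58/26

L = 58/26 = 2.2308 bits/symbol


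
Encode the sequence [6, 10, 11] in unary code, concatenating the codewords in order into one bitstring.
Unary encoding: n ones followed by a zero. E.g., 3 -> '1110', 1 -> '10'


Encode each number as n ones followed by a terminating 0:
  6 -> 1111110 (7 bits)
  10 -> 11111111110 (11 bits)
  11 -> 111111111110 (12 bits)
Total length = 7 + 11 + 12 = 30 bits.

Unary([6, 10, 11]) = 111111011111111110111111111110 (30 bits)


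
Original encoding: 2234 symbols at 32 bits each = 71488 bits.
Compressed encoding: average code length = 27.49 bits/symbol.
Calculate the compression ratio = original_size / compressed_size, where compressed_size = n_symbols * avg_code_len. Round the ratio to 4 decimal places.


original_size = n_symbols * orig_bits = 2234 * 32 = 71488 bits
compressed_size = n_symbols * avg_code_len = 2234 * 27.49 = 61412.66 bits
ratio = original_size / compressed_size = 71488 / 61412.66 = 1.1641

Compression ratio = 1.1641


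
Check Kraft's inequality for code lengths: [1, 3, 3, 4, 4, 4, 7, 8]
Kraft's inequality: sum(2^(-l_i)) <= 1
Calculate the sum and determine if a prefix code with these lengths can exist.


Sum = 2^(-1) + 2^(-3) + 2^(-3) + 2^(-4) + 2^(-4) + 2^(-4) + 2^(-7) + 2^(-8)
    = 0.5 + 0.125 + 0.125 + 0.0625 + 0.0625 + 0.0625 + 0.0078125 + 0.00390625
    = 243/256 = 0.94921875
Since 0.94921875 <= 1, Kraft's inequality IS satisfied.
A prefix code with these lengths CAN exist.

Kraft sum = 0.94921875. Satisfied.


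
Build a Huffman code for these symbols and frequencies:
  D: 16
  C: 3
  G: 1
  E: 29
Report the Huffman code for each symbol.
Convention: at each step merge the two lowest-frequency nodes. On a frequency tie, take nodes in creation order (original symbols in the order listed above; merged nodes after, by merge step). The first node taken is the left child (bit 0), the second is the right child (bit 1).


Huffman tree construction:
Step 1: Merge G(1) + C(3) = 4
Step 2: Merge (G+C)(4) + D(16) = 20
Step 3: Merge ((G+C)+D)(20) + E(29) = 49
Read each symbol's code off the tree from the root (left child = 0, right child = 1).

Codes:
  D: 01 (length 2)
  C: 001 (length 3)
  G: 000 (length 3)
  E: 1 (length 1)
Average code length: 73/49 = 1.4898 bits/symbol


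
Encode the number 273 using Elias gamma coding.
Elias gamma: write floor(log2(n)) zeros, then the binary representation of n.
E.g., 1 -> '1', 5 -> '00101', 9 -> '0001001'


num_bits = floor(log2(273)) + 1 = 9
leading_zeros = num_bits - 1 = 8
binary(273) = 100010001

Elias gamma(273) = '00000000' + '100010001' = 00000000100010001 (17 bits)


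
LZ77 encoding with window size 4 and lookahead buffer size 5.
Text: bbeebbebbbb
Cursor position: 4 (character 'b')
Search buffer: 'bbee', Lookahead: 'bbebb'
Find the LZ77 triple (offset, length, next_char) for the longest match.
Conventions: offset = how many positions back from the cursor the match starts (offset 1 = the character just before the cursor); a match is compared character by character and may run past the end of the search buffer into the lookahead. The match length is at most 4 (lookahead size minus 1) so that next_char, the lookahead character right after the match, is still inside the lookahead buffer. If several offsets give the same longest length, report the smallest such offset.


Try each offset into the search buffer:
  offset=1 (pos 3, char 'e'): match length 0
  offset=2 (pos 2, char 'e'): match length 0
  offset=3 (pos 1, char 'b'): match length 1
  offset=4 (pos 0, char 'b'): match length 3
Longest match has length 3 at offset 4.
next_char = character at position 4 + 3 = 7 -> 'b'

Best match: offset=4, length=3 (matching 'bbe' starting at position 0)
LZ77 triple: (4, 3, 'b')


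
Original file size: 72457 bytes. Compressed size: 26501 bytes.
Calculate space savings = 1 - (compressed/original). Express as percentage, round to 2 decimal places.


ratio = compressed/original = 26501/72457 = 0.365748
savings = 1 - ratio = 1 - 0.365748 = 0.634252
as a percentage: 0.634252 * 100 = 63.43%

Space savings = 1 - 26501/72457 = 63.43%


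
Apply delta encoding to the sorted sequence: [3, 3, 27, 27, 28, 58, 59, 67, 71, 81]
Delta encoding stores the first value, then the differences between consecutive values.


First value: 3
Deltas:
  3 - 3 = 0
  27 - 3 = 24
  27 - 27 = 0
  28 - 27 = 1
  58 - 28 = 30
  59 - 58 = 1
  67 - 59 = 8
  71 - 67 = 4
  81 - 71 = 10


Delta encoded: [3, 0, 24, 0, 1, 30, 1, 8, 4, 10]


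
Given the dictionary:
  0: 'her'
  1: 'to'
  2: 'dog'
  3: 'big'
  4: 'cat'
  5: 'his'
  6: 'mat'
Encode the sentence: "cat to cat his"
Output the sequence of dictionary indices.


Look up each word in the dictionary:
  'cat' -> 4
  'to' -> 1
  'cat' -> 4
  'his' -> 5

Encoded: [4, 1, 4, 5]


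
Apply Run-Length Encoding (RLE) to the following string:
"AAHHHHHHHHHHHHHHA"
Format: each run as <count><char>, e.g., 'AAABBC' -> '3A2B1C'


Scanning runs left to right:
  i=0: run of 'A' x 2 -> '2A'
  i=2: run of 'H' x 14 -> '14H'
  i=16: run of 'A' x 1 -> '1A'

RLE = 2A14H1A


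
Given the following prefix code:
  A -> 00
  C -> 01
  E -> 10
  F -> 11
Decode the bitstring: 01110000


Decoding step by step:
Bits 01 -> C
Bits 11 -> F
Bits 00 -> A
Bits 00 -> A


Decoded message: CFAA


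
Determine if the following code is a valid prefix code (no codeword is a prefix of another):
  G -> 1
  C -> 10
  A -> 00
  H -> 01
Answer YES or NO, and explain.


Checking each pair (does one codeword prefix another?):
  G='1' vs C='10': prefix -- VIOLATION

NO -- this is NOT a valid prefix code. G (1) is a prefix of C (10).


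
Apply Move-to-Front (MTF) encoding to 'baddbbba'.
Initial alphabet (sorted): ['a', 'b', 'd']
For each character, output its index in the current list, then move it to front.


MTF encoding:
'b': index 1 in ['a', 'b', 'd'] -> ['b', 'a', 'd']
'a': index 1 in ['b', 'a', 'd'] -> ['a', 'b', 'd']
'd': index 2 in ['a', 'b', 'd'] -> ['d', 'a', 'b']
'd': index 0 in ['d', 'a', 'b'] -> ['d', 'a', 'b']
'b': index 2 in ['d', 'a', 'b'] -> ['b', 'd', 'a']
'b': index 0 in ['b', 'd', 'a'] -> ['b', 'd', 'a']
'b': index 0 in ['b', 'd', 'a'] -> ['b', 'd', 'a']
'a': index 2 in ['b', 'd', 'a'] -> ['a', 'b', 'd']


Output: [1, 1, 2, 0, 2, 0, 0, 2]


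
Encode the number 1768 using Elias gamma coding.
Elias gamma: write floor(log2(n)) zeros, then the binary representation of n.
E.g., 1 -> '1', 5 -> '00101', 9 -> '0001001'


num_bits = floor(log2(1768)) + 1 = 11
leading_zeros = num_bits - 1 = 10
binary(1768) = 11011101000

Elias gamma(1768) = '0000000000' + '11011101000' = 000000000011011101000 (21 bits)


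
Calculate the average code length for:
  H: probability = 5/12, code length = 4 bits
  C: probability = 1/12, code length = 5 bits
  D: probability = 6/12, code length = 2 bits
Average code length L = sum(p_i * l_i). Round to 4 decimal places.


Weighted contributions p_i * l_i:
  H: (5/12) * 4 = 20/12
  C: (1/12) * 5 = 5/12
  D: (6/12) * 2 = 12/12
Sum = (20 + 5 + 12)/12 = 37/12

L = 37/12 = 3.0833 bits/symbol


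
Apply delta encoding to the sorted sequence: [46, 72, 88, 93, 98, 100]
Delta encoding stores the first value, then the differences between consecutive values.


First value: 46
Deltas:
  72 - 46 = 26
  88 - 72 = 16
  93 - 88 = 5
  98 - 93 = 5
  100 - 98 = 2


Delta encoded: [46, 26, 16, 5, 5, 2]


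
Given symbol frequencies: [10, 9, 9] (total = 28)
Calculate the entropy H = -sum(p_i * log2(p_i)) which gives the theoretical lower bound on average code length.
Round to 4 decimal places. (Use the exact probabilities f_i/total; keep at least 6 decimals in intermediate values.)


Per-symbol terms -p_i * log2(p_i) with p_i = f_i/28:
  p = 10/28 = 0.357143: log2(p) = -1.485427, -p*log2(p) = 0.530510
  p = 9/28 = 0.321429: log2(p) = -1.637430, -p*log2(p) = 0.526317
  p = 9/28 = 0.321429: log2(p) = -1.637430, -p*log2(p) = 0.526317
H = 0.530510 + 0.526317 + 0.526317 = 1.583144

H = 1.5831 bits/symbol


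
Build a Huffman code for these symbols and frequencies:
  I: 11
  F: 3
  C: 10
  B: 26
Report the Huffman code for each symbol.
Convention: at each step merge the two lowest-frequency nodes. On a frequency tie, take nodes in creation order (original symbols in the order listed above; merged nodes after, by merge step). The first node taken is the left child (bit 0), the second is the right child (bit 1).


Huffman tree construction:
Step 1: Merge F(3) + C(10) = 13
Step 2: Merge I(11) + (F+C)(13) = 24
Step 3: Merge (I+(F+C))(24) + B(26) = 50
Read each symbol's code off the tree from the root (left child = 0, right child = 1).

Codes:
  I: 00 (length 2)
  F: 010 (length 3)
  C: 011 (length 3)
  B: 1 (length 1)
Average code length: 87/50 = 1.7400 bits/symbol


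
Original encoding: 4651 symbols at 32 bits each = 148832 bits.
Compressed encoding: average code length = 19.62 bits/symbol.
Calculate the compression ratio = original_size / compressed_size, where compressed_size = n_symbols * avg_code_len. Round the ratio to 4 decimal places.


original_size = n_symbols * orig_bits = 4651 * 32 = 148832 bits
compressed_size = n_symbols * avg_code_len = 4651 * 19.62 = 91252.62 bits
ratio = original_size / compressed_size = 148832 / 91252.62 = 1.631

Compression ratio = 1.631


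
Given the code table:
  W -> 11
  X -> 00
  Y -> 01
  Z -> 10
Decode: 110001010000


Decoding:
11 -> W
00 -> X
01 -> Y
01 -> Y
00 -> X
00 -> X


Result: WXYYXX


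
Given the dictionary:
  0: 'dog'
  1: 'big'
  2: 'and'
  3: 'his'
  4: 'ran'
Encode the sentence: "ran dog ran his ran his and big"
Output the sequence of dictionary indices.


Look up each word in the dictionary:
  'ran' -> 4
  'dog' -> 0
  'ran' -> 4
  'his' -> 3
  'ran' -> 4
  'his' -> 3
  'and' -> 2
  'big' -> 1

Encoded: [4, 0, 4, 3, 4, 3, 2, 1]


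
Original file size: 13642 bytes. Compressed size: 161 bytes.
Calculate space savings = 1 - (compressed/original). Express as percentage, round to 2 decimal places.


ratio = compressed/original = 161/13642 = 0.011802
savings = 1 - ratio = 1 - 0.011802 = 0.988198
as a percentage: 0.988198 * 100 = 98.82%

Space savings = 1 - 161/13642 = 98.82%


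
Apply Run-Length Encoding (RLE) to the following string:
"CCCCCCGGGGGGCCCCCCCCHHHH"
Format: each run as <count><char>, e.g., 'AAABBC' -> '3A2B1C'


Scanning runs left to right:
  i=0: run of 'C' x 6 -> '6C'
  i=6: run of 'G' x 6 -> '6G'
  i=12: run of 'C' x 8 -> '8C'
  i=20: run of 'H' x 4 -> '4H'

RLE = 6C6G8C4H


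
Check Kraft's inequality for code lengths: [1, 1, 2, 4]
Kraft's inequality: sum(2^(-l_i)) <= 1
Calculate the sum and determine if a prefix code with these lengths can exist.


Sum = 2^(-1) + 2^(-1) + 2^(-2) + 2^(-4)
    = 0.5 + 0.5 + 0.25 + 0.0625
    = 21/16 = 1.3125
Since 1.3125 > 1, Kraft's inequality is NOT satisfied.
A prefix code with these lengths CANNOT exist.

Kraft sum = 1.3125. Not satisfied.


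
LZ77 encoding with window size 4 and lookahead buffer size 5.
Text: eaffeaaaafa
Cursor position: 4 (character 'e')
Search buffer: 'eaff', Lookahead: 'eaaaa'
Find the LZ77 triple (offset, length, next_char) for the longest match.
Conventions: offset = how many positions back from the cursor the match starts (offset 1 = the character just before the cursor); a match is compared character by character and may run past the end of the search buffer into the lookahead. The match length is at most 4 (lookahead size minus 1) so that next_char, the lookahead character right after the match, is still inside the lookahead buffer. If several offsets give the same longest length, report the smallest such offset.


Try each offset into the search buffer:
  offset=1 (pos 3, char 'f'): match length 0
  offset=2 (pos 2, char 'f'): match length 0
  offset=3 (pos 1, char 'a'): match length 0
  offset=4 (pos 0, char 'e'): match length 2
Longest match has length 2 at offset 4.
next_char = character at position 4 + 2 = 6 -> 'a'

Best match: offset=4, length=2 (matching 'ea' starting at position 0)
LZ77 triple: (4, 2, 'a')


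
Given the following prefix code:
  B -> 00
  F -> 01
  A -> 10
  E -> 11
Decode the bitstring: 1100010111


Decoding step by step:
Bits 11 -> E
Bits 00 -> B
Bits 01 -> F
Bits 01 -> F
Bits 11 -> E


Decoded message: EBFFE


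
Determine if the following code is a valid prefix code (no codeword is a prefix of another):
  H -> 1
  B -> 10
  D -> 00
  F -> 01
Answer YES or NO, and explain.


Checking each pair (does one codeword prefix another?):
  H='1' vs B='10': prefix -- VIOLATION

NO -- this is NOT a valid prefix code. H (1) is a prefix of B (10).


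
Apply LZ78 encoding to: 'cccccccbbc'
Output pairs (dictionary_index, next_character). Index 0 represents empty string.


LZ78 encoding steps:
Dictionary: {0: ''}
Step 1: w='' (idx 0), next='c' -> output (0, 'c'), add 'c' as idx 1
Step 2: w='c' (idx 1), next='c' -> output (1, 'c'), add 'cc' as idx 2
Step 3: w='cc' (idx 2), next='c' -> output (2, 'c'), add 'ccc' as idx 3
Step 4: w='c' (idx 1), next='b' -> output (1, 'b'), add 'cb' as idx 4
Step 5: w='' (idx 0), next='b' -> output (0, 'b'), add 'b' as idx 5
Step 6: w='c' (idx 1), end of input -> output (1, '')


Encoded: [(0, 'c'), (1, 'c'), (2, 'c'), (1, 'b'), (0, 'b'), (1, '')]


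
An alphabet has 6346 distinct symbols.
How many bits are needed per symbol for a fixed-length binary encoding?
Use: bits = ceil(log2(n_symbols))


log2(6346) = 12.6316
Bracket: 2^12 = 4096 < 6346 <= 2^13 = 8192
So ceil(log2(6346)) = 13

bits = ceil(log2(6346)) = ceil(12.6316) = 13 bits


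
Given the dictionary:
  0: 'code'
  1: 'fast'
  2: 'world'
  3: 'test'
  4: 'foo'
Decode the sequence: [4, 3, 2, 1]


Look up each index in the dictionary:
  4 -> 'foo'
  3 -> 'test'
  2 -> 'world'
  1 -> 'fast'

Decoded: "foo test world fast"


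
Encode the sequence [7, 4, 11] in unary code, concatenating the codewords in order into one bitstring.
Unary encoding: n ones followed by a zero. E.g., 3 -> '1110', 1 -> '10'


Encode each number as n ones followed by a terminating 0:
  7 -> 11111110 (8 bits)
  4 -> 11110 (5 bits)
  11 -> 111111111110 (12 bits)
Total length = 8 + 5 + 12 = 25 bits.

Unary([7, 4, 11]) = 1111111011110111111111110 (25 bits)


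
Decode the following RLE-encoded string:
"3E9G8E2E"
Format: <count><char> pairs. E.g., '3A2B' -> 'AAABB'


Expanding each <count><char> pair:
  3E -> 'EEE'
  9G -> 'GGGGGGGGG'
  8E -> 'EEEEEEEE'
  2E -> 'EE'

Decoded = EEEGGGGGGGGGEEEEEEEEEE


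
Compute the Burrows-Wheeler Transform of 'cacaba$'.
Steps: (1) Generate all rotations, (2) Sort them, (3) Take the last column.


Rotations (sorted):
  0: $cacaba -> last char: a
  1: a$cacab -> last char: b
  2: aba$cac -> last char: c
  3: acaba$c -> last char: c
  4: ba$caca -> last char: a
  5: caba$ca -> last char: a
  6: cacaba$ -> last char: $


BWT = abccaa$


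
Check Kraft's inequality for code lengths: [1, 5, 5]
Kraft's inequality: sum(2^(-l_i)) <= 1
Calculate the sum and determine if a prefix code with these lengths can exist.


Sum = 2^(-1) + 2^(-5) + 2^(-5)
    = 0.5 + 0.03125 + 0.03125
    = 18/32 = 0.5625
Since 0.5625 <= 1, Kraft's inequality IS satisfied.
A prefix code with these lengths CAN exist.

Kraft sum = 0.5625. Satisfied.


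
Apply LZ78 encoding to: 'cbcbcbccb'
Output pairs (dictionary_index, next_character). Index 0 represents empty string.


LZ78 encoding steps:
Dictionary: {0: ''}
Step 1: w='' (idx 0), next='c' -> output (0, 'c'), add 'c' as idx 1
Step 2: w='' (idx 0), next='b' -> output (0, 'b'), add 'b' as idx 2
Step 3: w='c' (idx 1), next='b' -> output (1, 'b'), add 'cb' as idx 3
Step 4: w='cb' (idx 3), next='c' -> output (3, 'c'), add 'cbc' as idx 4
Step 5: w='cb' (idx 3), end of input -> output (3, '')


Encoded: [(0, 'c'), (0, 'b'), (1, 'b'), (3, 'c'), (3, '')]


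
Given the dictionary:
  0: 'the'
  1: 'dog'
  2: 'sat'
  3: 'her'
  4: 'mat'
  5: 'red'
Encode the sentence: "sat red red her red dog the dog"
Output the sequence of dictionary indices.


Look up each word in the dictionary:
  'sat' -> 2
  'red' -> 5
  'red' -> 5
  'her' -> 3
  'red' -> 5
  'dog' -> 1
  'the' -> 0
  'dog' -> 1

Encoded: [2, 5, 5, 3, 5, 1, 0, 1]


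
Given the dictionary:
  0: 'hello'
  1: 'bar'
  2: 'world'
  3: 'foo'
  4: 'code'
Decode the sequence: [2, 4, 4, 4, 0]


Look up each index in the dictionary:
  2 -> 'world'
  4 -> 'code'
  4 -> 'code'
  4 -> 'code'
  0 -> 'hello'

Decoded: "world code code code hello"


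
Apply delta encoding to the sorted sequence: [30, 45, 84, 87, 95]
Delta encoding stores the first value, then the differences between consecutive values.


First value: 30
Deltas:
  45 - 30 = 15
  84 - 45 = 39
  87 - 84 = 3
  95 - 87 = 8


Delta encoded: [30, 15, 39, 3, 8]


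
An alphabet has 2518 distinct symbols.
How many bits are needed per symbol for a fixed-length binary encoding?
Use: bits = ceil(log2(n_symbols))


log2(2518) = 11.2981
Bracket: 2^11 = 2048 < 2518 <= 2^12 = 4096
So ceil(log2(2518)) = 12

bits = ceil(log2(2518)) = ceil(11.2981) = 12 bits


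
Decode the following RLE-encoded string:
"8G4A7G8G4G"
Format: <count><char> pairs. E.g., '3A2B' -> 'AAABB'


Expanding each <count><char> pair:
  8G -> 'GGGGGGGG'
  4A -> 'AAAA'
  7G -> 'GGGGGGG'
  8G -> 'GGGGGGGG'
  4G -> 'GGGG'

Decoded = GGGGGGGGAAAAGGGGGGGGGGGGGGGGGGG
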